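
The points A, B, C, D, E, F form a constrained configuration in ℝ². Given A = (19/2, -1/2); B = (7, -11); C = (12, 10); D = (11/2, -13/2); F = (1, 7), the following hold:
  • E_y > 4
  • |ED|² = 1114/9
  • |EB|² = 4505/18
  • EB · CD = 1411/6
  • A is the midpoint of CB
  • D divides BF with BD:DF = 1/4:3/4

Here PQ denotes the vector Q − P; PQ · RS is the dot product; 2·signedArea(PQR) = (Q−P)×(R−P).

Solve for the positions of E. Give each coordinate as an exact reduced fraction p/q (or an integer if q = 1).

E = (23/6, 9/2)

1. E_x = 23/6  [line 13/2·x + 33/2·y + -595/6 = 0 ∩ |EB|² = 4505/18]
2. E_y = 9/2  [line 13/2·x + 33/2·y + -595/6 = 0 ∩ |EB|² = 4505/18]
   → E = (23/6, 9/2)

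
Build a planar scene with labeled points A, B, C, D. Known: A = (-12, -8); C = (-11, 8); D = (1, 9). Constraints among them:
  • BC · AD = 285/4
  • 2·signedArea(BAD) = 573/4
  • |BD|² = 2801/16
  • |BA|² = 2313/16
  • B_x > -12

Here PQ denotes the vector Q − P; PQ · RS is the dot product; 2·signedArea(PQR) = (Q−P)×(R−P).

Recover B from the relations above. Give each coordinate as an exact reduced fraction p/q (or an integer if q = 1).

B = (-45/4, 4)

1. B_x = -45/4  [BC · AD = 285/4 ∩ 2·signedArea(BAD) = 573/4]
2. B_y = 4  [BC · AD = 285/4 ∩ 2·signedArea(BAD) = 573/4]
   → B = (-45/4, 4)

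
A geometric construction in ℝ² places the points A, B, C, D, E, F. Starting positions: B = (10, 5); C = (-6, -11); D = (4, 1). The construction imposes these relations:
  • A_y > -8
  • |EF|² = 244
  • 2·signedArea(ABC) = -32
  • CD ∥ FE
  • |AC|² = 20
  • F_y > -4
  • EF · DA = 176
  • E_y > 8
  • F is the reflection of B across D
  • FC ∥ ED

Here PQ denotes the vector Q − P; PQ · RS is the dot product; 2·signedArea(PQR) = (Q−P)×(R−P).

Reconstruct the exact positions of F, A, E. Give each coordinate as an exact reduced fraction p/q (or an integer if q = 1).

A = (-4, -7)
E = (8, 9)
F = (-2, -3)

1. F_x = -2  [F is the reflection of B across D]
2. F_y = -3  [F is the reflection of B across D]
   → F = (-2, -3)
3. A_x = -4  [line 16·x + -16·y + -48 = 0 ∩ |AC|² = 20]
4. A_y = -7  [line 16·x + -16·y + -48 = 0 ∩ |AC|² = 20]
   → A = (-4, -7)
5. E_x = 8  [FC ∥ ED ∩ CD ∥ FE]
6. E_y = 9  [FC ∥ ED ∩ CD ∥ FE]
   → E = (8, 9)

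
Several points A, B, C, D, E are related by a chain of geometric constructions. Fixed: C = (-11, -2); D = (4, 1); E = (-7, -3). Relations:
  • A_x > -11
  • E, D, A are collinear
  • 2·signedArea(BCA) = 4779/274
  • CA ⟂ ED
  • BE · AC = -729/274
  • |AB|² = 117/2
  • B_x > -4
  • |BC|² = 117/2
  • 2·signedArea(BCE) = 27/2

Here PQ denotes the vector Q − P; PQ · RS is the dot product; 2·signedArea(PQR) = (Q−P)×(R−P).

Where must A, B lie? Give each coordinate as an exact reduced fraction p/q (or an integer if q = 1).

1. A_x = -1399/137  [E, D, A are collinear ∩ CA ⟂ ED]
2. A_y = -571/137  [E, D, A are collinear ∩ CA ⟂ ED]
   → A = (-1399/137, -571/137)
3. B_x = -7/2  [2·signedArea(BCE) = 27/2 ∩ BE · AC = -729/274]
4. B_y = -1/2  [2·signedArea(BCE) = 27/2 ∩ BE · AC = -729/274]
   → B = (-7/2, -1/2)

A = (-1399/137, -571/137)
B = (-7/2, -1/2)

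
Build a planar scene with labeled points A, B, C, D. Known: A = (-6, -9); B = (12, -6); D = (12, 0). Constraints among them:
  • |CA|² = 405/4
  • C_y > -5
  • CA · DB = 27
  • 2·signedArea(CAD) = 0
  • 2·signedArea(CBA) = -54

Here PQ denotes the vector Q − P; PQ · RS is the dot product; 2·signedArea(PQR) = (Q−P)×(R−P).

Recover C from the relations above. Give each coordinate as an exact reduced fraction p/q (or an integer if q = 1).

1. C_x = 3  [2·signedArea(CAD) = 0 ∩ CA · DB = 27]
2. C_y = -9/2  [2·signedArea(CAD) = 0 ∩ CA · DB = 27]
   → C = (3, -9/2)

C = (3, -9/2)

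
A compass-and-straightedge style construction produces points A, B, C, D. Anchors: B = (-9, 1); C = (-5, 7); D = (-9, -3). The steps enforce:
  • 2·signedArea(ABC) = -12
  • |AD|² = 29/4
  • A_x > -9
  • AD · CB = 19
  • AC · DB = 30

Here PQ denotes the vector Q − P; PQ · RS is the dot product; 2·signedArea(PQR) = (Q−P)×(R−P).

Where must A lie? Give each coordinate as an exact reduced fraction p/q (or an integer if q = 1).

A = (-8, -1/2)

1. A_x = -8  [AD · CB = 19 ∩ 2·signedArea(ABC) = -12]
2. A_y = -1/2  [AD · CB = 19 ∩ 2·signedArea(ABC) = -12]
   → A = (-8, -1/2)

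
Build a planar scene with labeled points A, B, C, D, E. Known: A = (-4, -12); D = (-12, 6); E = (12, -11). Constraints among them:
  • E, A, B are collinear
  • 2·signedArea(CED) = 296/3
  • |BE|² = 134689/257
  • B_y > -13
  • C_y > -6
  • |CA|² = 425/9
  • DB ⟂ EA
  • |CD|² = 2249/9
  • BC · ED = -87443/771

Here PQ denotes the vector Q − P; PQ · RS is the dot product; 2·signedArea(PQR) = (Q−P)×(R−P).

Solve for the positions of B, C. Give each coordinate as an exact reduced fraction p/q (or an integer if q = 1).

1. B_x = -2788/257  [E, A, B are collinear ∩ DB ⟂ EA]
2. B_y = -3194/257  [E, A, B are collinear ∩ DB ⟂ EA]
   → B = (-2788/257, -3194/257)
3. C_x = -4/3  [2·signedArea(CED) = 296/3 ∩ BC · ED = -87443/771]
4. C_y = -17/3  [2·signedArea(CED) = 296/3 ∩ BC · ED = -87443/771]
   → C = (-4/3, -17/3)

B = (-2788/257, -3194/257)
C = (-4/3, -17/3)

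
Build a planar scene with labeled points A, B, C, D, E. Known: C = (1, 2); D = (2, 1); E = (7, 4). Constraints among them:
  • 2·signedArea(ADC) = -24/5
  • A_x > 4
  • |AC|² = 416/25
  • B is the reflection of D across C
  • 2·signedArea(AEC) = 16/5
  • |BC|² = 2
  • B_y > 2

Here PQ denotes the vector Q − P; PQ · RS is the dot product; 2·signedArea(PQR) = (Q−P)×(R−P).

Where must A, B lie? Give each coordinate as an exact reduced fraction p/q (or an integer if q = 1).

A = (5, 14/5)
B = (0, 3)

1. A_x = 5  [2·signedArea(ADC) = -24/5 ∩ 2·signedArea(AEC) = 16/5]
2. A_y = 14/5  [2·signedArea(ADC) = -24/5 ∩ 2·signedArea(AEC) = 16/5]
   → A = (5, 14/5)
3. B_x = 0  [B is the reflection of D across C]
4. B_y = 3  [B is the reflection of D across C]
   → B = (0, 3)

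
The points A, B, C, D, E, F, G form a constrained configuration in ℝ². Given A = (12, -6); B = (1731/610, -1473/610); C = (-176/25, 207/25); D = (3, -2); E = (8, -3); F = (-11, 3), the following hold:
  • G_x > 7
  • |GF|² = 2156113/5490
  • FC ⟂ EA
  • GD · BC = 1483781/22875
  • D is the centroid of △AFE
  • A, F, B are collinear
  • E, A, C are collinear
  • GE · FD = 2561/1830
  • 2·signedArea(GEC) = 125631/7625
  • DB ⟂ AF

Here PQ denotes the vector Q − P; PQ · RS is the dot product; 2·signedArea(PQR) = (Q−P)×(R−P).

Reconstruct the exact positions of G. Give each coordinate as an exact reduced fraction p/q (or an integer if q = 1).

1. G_x = 13931/1830  [2·signedArea(GEC) = 125631/7625 ∩ GD · BC = 1483781/22875]
2. G_y = -2321/610  [2·signedArea(GEC) = 125631/7625 ∩ GD · BC = 1483781/22875]
   → G = (13931/1830, -2321/610)

G = (13931/1830, -2321/610)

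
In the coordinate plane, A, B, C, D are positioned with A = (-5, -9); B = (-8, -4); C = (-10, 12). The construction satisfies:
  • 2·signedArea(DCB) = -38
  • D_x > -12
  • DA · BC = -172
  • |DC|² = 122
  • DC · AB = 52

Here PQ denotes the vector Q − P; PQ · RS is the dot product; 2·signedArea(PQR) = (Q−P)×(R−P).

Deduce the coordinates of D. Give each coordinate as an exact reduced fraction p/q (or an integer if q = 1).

1. D_x = -11  [DA · BC = -172 ∩ DC · AB = 52]
2. D_y = 1  [DA · BC = -172 ∩ DC · AB = 52]
   → D = (-11, 1)

D = (-11, 1)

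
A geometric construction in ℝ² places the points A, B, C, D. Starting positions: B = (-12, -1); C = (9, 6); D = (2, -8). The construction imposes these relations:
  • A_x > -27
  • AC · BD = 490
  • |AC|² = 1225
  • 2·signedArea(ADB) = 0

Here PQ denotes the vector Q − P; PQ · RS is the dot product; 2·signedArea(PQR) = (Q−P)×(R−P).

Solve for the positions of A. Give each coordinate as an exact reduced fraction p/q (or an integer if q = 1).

A = (-26, 6)

1. A_x = -26  [2·signedArea(ADB) = 0 ∩ AC · BD = 490]
2. A_y = 6  [2·signedArea(ADB) = 0 ∩ AC · BD = 490]
   → A = (-26, 6)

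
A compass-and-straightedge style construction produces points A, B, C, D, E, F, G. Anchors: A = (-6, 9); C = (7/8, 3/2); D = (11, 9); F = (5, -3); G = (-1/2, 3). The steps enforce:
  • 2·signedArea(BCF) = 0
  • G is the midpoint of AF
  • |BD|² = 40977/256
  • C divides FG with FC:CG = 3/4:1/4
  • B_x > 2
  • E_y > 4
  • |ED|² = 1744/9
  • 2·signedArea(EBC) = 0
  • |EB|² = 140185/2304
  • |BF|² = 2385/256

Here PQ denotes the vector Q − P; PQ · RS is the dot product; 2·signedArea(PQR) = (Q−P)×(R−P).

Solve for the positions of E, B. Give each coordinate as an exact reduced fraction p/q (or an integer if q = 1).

1. B_x = 47/16  [line 9/2·x + 33/8·y + -81/8 = 0 ∩ |BD|² = 40977/256]
2. B_y = -3/4  [line 9/2·x + 33/8·y + -81/8 = 0 ∩ |BD|² = 40977/256]
   → B = (47/16, -3/4)
3. E_x = -7/3  [line -9/4·x + -33/16·y + 81/16 = 0 ∩ |ED|² = 1744/9]
4. E_y = 5  [line -9/4·x + -33/16·y + 81/16 = 0 ∩ |ED|² = 1744/9]
   → E = (-7/3, 5)

B = (47/16, -3/4)
E = (-7/3, 5)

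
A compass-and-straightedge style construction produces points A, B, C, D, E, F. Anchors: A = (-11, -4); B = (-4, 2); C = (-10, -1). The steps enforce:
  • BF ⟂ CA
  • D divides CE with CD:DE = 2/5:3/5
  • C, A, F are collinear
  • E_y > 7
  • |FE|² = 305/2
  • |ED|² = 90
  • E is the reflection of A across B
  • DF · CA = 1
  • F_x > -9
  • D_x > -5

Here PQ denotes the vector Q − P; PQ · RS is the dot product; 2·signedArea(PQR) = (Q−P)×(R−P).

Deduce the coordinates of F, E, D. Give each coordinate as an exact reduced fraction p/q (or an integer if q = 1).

1. F_x = -17/2  [C, A, F are collinear ∩ BF ⟂ CA]
2. F_y = 7/2  [C, A, F are collinear ∩ BF ⟂ CA]
   → F = (-17/2, 7/2)
3. E_x = 3  [E is the reflection of A across B]
4. E_y = 8  [E is the reflection of A across B]
   → E = (3, 8)
5. D_x = -24/5  [D divides CE with CD:DE = 2/5:3/5]
6. D_y = 13/5  [D divides CE with CD:DE = 2/5:3/5]
   → D = (-24/5, 13/5)

D = (-24/5, 13/5)
E = (3, 8)
F = (-17/2, 7/2)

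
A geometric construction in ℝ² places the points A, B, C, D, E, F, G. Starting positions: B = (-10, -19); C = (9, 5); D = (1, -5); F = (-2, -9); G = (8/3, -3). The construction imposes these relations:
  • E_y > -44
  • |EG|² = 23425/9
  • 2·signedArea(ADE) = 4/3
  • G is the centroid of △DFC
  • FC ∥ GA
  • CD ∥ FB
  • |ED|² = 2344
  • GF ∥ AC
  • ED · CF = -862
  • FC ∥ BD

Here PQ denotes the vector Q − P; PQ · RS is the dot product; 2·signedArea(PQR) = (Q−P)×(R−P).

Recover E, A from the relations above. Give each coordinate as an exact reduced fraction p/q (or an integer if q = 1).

1. A_x = 41/3  [GF ∥ AC ∩ FC ∥ GA]
2. A_y = 11  [GF ∥ AC ∩ FC ∥ GA]
   → A = (41/3, 11)
3. E_x = -29  [ED · CF = -862 ∩ 2·signedArea(ADE) = 4/3]
4. E_y = -43  [ED · CF = -862 ∩ 2·signedArea(ADE) = 4/3]
   → E = (-29, -43)

A = (41/3, 11)
E = (-29, -43)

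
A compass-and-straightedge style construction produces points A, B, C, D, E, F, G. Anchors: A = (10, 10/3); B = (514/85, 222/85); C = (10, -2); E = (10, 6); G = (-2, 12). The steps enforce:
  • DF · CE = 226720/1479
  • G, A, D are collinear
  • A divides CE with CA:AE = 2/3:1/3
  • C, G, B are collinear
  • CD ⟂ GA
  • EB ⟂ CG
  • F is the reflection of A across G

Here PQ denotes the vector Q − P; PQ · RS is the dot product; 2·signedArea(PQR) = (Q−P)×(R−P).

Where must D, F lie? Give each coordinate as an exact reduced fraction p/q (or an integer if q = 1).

D = (6178/493, 742/493)
F = (-14, 62/3)

1. D_x = 6178/493  [G, A, D are collinear ∩ CD ⟂ GA]
2. D_y = 742/493  [G, A, D are collinear ∩ CD ⟂ GA]
   → D = (6178/493, 742/493)
3. F_x = -14  [F is the reflection of A across G]
4. F_y = 62/3  [F is the reflection of A across G]
   → F = (-14, 62/3)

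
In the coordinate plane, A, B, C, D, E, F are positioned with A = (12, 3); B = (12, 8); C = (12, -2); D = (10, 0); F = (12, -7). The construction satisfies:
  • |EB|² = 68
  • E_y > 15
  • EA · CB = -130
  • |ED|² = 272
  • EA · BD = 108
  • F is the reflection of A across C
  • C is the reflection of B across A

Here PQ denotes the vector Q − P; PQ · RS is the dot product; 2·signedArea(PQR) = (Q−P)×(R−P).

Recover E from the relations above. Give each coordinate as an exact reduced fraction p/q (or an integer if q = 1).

E = (14, 16)

1. E_x = 14  [EA · BD = 108 ∩ EA · CB = -130]
2. E_y = 16  [EA · BD = 108 ∩ EA · CB = -130]
   → E = (14, 16)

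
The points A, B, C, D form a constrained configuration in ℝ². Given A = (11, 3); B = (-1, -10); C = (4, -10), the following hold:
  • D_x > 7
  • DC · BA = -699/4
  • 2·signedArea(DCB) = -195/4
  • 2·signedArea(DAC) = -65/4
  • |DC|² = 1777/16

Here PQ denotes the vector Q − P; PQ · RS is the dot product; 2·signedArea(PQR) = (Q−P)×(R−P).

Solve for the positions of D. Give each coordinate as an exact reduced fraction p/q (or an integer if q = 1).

D = (8, -1/4)

1. D_x = 8  [2·signedArea(DCB) = -195/4 ∩ DC · BA = -699/4]
2. D_y = -1/4  [2·signedArea(DCB) = -195/4 ∩ DC · BA = -699/4]
   → D = (8, -1/4)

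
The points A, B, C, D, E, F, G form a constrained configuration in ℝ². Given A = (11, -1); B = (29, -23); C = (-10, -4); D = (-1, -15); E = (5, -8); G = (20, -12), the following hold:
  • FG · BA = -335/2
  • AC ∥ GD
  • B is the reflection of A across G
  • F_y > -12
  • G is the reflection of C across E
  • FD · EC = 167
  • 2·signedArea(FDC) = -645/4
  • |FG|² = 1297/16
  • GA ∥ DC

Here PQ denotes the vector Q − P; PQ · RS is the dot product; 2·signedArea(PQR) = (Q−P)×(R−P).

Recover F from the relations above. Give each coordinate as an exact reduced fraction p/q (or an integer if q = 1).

F = (11, -47/4)

1. F_x = 11  [FD · EC = 167 ∩ 2·signedArea(FDC) = -645/4]
2. F_y = -47/4  [FD · EC = 167 ∩ 2·signedArea(FDC) = -645/4]
   → F = (11, -47/4)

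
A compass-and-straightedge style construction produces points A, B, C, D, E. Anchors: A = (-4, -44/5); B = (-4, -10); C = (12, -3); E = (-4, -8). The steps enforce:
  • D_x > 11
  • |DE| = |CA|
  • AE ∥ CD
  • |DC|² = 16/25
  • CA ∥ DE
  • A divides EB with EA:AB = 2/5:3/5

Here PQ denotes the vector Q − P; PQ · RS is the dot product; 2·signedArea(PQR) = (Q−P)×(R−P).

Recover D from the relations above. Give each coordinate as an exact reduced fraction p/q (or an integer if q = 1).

D = (12, -11/5)

1. D_x = 12  [CA ∥ DE ∩ AE ∥ CD]
2. D_y = -11/5  [CA ∥ DE ∩ AE ∥ CD]
   → D = (12, -11/5)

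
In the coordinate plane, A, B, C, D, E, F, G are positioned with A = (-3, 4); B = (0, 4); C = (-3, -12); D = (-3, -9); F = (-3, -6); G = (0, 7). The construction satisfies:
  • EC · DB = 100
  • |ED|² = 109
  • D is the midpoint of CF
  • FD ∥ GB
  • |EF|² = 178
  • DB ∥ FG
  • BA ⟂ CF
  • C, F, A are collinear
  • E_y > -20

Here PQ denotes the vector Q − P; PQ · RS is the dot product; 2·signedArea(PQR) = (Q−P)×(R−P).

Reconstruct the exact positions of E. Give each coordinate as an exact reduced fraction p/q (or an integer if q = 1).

1. E_x = -6  [line -3·x + -13·y + -265 = 0 ∩ |EF|² = 178]
2. E_y = -19  [line -3·x + -13·y + -265 = 0 ∩ |EF|² = 178]
   → E = (-6, -19)

E = (-6, -19)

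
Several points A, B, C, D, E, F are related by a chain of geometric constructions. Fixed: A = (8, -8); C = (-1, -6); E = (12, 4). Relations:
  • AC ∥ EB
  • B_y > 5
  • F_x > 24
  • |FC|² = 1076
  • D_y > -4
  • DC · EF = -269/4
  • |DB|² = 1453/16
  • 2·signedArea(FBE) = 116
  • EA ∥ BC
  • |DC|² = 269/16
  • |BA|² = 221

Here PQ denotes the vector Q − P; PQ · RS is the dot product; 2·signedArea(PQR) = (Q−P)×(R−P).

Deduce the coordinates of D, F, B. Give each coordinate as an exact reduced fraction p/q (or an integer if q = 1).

B = (3, 6)
D = (9/4, -7/2)
F = (25, 14)

1. B_x = 3  [EA ∥ BC ∩ AC ∥ EB]
2. B_y = 6  [EA ∥ BC ∩ AC ∥ EB]
   → B = (3, 6)
3. F_x = 25  [line 2·x + 9·y + -176 = 0 ∩ |FC|² = 1076]
4. F_y = 14  [line 2·x + 9·y + -176 = 0 ∩ |FC|² = 1076]
   → F = (25, 14)
5. D_x = 9/4  [line -13·x + -10·y + -23/4 = 0 ∩ |DC|² = 269/16]
6. D_y = -7/2  [line -13·x + -10·y + -23/4 = 0 ∩ |DC|² = 269/16]
   → D = (9/4, -7/2)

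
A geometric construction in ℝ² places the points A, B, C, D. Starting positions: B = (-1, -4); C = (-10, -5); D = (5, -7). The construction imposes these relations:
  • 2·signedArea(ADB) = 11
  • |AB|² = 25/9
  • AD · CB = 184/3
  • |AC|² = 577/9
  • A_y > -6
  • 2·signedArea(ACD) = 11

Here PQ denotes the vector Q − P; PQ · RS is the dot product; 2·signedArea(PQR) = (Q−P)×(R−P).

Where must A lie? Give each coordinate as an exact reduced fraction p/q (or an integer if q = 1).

A = (-2, -16/3)

1. A_x = -2  [2·signedArea(ACD) = 11 ∩ AD · CB = 184/3]
2. A_y = -16/3  [2·signedArea(ACD) = 11 ∩ AD · CB = 184/3]
   → A = (-2, -16/3)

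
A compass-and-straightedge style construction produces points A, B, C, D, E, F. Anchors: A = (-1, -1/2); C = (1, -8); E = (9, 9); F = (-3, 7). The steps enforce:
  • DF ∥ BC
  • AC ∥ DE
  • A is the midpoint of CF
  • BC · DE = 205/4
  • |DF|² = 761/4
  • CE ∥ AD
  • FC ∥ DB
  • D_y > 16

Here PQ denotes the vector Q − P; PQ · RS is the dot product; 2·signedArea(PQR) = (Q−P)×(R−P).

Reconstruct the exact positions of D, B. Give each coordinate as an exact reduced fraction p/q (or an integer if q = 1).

1. D_x = 7  [AC ∥ DE ∩ CE ∥ AD]
2. D_y = 33/2  [AC ∥ DE ∩ CE ∥ AD]
   → D = (7, 33/2)
3. B_x = 11  [DF ∥ BC ∩ FC ∥ DB]
4. B_y = 3/2  [DF ∥ BC ∩ FC ∥ DB]
   → B = (11, 3/2)

B = (11, 3/2)
D = (7, 33/2)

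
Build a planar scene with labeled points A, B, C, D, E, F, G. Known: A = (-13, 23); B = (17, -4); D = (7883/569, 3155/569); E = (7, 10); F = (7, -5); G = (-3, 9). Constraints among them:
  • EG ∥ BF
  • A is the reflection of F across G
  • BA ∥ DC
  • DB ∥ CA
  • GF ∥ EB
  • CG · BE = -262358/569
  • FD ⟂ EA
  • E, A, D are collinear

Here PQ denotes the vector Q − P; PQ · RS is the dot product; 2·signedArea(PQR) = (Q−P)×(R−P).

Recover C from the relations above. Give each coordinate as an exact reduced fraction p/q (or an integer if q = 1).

C = (-9187/569, 18518/569)

1. C_x = -9187/569  [DB ∥ CA ∩ BA ∥ DC]
2. C_y = 18518/569  [DB ∥ CA ∩ BA ∥ DC]
   → C = (-9187/569, 18518/569)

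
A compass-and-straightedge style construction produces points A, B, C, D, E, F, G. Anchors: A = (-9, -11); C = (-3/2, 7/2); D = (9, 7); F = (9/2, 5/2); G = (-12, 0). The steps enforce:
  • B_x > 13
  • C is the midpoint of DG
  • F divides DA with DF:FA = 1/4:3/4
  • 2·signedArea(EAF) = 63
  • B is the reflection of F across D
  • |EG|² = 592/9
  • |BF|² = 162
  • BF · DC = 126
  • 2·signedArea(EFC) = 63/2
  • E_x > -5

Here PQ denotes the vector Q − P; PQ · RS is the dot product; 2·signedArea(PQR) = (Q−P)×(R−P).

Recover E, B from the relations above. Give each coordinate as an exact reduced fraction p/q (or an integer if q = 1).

B = (27/2, 23/2)
E = (-4, -4/3)

1. E_x = -4  [2·signedArea(EAF) = 63 ∩ 2·signedArea(EFC) = 63/2]
2. E_y = -4/3  [2·signedArea(EAF) = 63 ∩ 2·signedArea(EFC) = 63/2]
   → E = (-4, -4/3)
3. B_x = 27/2  [B is the reflection of F across D]
4. B_y = 23/2  [B is the reflection of F across D]
   → B = (27/2, 23/2)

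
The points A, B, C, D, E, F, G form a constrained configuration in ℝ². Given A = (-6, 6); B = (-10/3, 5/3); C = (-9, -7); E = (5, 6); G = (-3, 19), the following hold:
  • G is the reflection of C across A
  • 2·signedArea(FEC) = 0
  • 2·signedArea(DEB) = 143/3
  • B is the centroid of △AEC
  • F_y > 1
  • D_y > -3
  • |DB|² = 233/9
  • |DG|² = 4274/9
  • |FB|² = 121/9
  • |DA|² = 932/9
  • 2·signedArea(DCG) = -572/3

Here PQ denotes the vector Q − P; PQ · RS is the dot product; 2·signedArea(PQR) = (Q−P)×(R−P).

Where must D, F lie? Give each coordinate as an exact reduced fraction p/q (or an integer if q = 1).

D = (-2/3, -8/3)
F = (1/3, 5/3)

1. D_x = -2/3  [2·signedArea(DEB) = 143/3 ∩ 2·signedArea(DCG) = -572/3]
2. D_y = -8/3  [2·signedArea(DEB) = 143/3 ∩ 2·signedArea(DCG) = -572/3]
   → D = (-2/3, -8/3)
3. F_x = 1/3  [line 13·x + -14·y + 19 = 0 ∩ |FB|² = 121/9]
4. F_y = 5/3  [line 13·x + -14·y + 19 = 0 ∩ |FB|² = 121/9]
   → F = (1/3, 5/3)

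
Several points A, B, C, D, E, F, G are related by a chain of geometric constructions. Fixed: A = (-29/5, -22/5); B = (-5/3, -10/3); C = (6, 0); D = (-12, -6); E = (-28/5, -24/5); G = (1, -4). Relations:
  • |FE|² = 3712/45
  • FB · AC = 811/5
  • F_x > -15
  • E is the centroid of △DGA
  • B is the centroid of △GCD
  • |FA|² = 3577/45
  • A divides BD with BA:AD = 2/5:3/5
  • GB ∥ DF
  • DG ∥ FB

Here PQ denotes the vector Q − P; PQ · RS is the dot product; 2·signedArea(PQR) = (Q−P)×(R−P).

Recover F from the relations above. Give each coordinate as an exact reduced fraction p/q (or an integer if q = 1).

F = (-44/3, -16/3)

1. F_x = -44/3  [DG ∥ FB ∩ GB ∥ DF]
2. F_y = -16/3  [DG ∥ FB ∩ GB ∥ DF]
   → F = (-44/3, -16/3)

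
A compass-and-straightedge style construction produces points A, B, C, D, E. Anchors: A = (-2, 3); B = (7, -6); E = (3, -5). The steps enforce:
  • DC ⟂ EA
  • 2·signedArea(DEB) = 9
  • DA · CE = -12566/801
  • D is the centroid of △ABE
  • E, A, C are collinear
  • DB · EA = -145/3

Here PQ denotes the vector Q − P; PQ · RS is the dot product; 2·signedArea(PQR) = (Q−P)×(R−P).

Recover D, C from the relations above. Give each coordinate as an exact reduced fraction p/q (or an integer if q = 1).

C = (496/267, -847/267)
D = (8/3, -8/3)

1. D_x = 8/3  [D is the centroid of △ABE]
2. D_y = -8/3  [D is the centroid of △ABE]
   → D = (8/3, -8/3)
3. C_x = 496/267  [E, A, C are collinear ∩ DC ⟂ EA]
4. C_y = -847/267  [E, A, C are collinear ∩ DC ⟂ EA]
   → C = (496/267, -847/267)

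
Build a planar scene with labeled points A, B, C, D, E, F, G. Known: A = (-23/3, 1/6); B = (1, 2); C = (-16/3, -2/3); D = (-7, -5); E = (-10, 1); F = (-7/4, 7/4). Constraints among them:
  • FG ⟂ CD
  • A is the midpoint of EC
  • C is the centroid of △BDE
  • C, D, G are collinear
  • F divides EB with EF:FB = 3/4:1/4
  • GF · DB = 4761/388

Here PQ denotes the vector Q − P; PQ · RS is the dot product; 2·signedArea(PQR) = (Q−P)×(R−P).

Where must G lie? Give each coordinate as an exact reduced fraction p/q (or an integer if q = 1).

1. G_x = -394/97  [C, D, G are collinear ∩ FG ⟂ CD]
2. G_y = 256/97  [C, D, G are collinear ∩ FG ⟂ CD]
   → G = (-394/97, 256/97)

G = (-394/97, 256/97)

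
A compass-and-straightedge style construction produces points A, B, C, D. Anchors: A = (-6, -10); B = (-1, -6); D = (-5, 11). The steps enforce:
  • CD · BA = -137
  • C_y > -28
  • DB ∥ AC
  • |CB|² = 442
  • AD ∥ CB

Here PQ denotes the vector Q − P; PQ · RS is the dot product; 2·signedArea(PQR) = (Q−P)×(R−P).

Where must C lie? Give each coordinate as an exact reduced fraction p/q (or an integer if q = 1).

C = (-2, -27)

1. C_x = -2  [AD ∥ CB ∩ DB ∥ AC]
2. C_y = -27  [AD ∥ CB ∩ DB ∥ AC]
   → C = (-2, -27)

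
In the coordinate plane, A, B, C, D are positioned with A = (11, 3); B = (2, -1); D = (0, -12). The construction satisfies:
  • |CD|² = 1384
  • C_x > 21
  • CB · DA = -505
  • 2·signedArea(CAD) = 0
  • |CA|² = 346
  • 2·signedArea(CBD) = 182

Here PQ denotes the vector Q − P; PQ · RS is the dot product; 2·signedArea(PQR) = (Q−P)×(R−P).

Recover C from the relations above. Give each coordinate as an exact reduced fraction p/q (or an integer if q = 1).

1. C_x = 22  [2·signedArea(CAD) = 0 ∩ CB · DA = -505]
2. C_y = 18  [2·signedArea(CAD) = 0 ∩ CB · DA = -505]
   → C = (22, 18)

C = (22, 18)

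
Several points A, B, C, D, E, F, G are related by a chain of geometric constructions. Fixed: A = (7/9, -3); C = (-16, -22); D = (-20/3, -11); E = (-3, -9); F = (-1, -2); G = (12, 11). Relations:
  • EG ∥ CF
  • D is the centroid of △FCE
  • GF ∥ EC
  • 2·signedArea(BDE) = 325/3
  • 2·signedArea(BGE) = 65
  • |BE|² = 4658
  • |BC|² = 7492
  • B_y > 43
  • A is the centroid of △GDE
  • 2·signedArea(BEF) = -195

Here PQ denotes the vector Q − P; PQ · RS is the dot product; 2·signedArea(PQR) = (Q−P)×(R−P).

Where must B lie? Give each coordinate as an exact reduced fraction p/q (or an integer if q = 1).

1. B_x = 40  [2·signedArea(BGE) = 65 ∩ 2·signedArea(BEF) = -195]
2. B_y = 44  [2·signedArea(BGE) = 65 ∩ 2·signedArea(BEF) = -195]
   → B = (40, 44)

B = (40, 44)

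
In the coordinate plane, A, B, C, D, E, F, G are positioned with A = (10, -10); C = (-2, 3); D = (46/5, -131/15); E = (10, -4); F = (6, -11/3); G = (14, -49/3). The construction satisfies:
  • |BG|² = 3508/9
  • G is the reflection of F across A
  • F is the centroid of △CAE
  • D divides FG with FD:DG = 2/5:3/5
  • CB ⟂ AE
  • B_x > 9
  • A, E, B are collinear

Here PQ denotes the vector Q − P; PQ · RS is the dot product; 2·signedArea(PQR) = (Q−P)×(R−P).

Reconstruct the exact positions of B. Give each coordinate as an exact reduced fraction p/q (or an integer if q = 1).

B = (10, 3)

1. B_x = 10  [A, E, B are collinear ∩ CB ⟂ AE]
2. B_y = 3  [A, E, B are collinear ∩ CB ⟂ AE]
   → B = (10, 3)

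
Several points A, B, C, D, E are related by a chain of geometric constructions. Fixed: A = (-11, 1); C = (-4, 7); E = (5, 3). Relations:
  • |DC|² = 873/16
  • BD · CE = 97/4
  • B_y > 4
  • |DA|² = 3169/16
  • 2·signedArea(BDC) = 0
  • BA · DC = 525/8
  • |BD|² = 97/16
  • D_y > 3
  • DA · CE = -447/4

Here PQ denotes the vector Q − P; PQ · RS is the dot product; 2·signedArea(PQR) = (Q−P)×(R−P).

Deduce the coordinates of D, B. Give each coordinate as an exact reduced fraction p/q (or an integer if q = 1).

1. D_x = 11/4  [line -9·x + 4·y + 35/4 = 0 ∩ |DA|² = 3169/16]
2. D_y = 4  [line -9·x + 4·y + 35/4 = 0 ∩ |DA|² = 3169/16]
   → D = (11/4, 4)
3. B_x = 1/2  [2·signedArea(BDC) = 0 ∩ BA · DC = 525/8]
4. B_y = 5  [2·signedArea(BDC) = 0 ∩ BA · DC = 525/8]
   → B = (1/2, 5)

B = (1/2, 5)
D = (11/4, 4)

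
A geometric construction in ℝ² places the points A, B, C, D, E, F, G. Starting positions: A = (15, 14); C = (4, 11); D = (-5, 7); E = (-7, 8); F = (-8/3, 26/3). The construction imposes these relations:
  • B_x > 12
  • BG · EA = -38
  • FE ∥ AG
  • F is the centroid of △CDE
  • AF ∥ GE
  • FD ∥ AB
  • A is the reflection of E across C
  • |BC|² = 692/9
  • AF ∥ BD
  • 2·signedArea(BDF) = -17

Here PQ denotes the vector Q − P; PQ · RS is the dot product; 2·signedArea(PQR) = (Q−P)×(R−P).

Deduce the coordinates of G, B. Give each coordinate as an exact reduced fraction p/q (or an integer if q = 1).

B = (38/3, 37/3)
G = (32/3, 40/3)

1. G_x = 32/3  [AF ∥ GE ∩ FE ∥ AG]
2. G_y = 40/3  [AF ∥ GE ∩ FE ∥ AG]
   → G = (32/3, 40/3)
3. B_x = 38/3  [AF ∥ BD ∩ FD ∥ AB]
4. B_y = 37/3  [AF ∥ BD ∩ FD ∥ AB]
   → B = (38/3, 37/3)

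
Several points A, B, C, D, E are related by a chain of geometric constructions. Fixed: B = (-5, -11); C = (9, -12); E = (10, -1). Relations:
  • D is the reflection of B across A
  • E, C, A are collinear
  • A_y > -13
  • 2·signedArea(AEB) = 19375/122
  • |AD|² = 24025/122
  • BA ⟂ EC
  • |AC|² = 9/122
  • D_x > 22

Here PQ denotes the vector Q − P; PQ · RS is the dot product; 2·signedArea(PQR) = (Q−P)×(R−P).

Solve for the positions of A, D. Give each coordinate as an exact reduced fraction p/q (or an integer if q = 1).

1. A_x = 1095/122  [E, C, A are collinear ∩ BA ⟂ EC]
2. A_y = -1497/122  [E, C, A are collinear ∩ BA ⟂ EC]
   → A = (1095/122, -1497/122)
3. D_x = 1400/61  [D is the reflection of B across A]
4. D_y = -826/61  [D is the reflection of B across A]
   → D = (1400/61, -826/61)

A = (1095/122, -1497/122)
D = (1400/61, -826/61)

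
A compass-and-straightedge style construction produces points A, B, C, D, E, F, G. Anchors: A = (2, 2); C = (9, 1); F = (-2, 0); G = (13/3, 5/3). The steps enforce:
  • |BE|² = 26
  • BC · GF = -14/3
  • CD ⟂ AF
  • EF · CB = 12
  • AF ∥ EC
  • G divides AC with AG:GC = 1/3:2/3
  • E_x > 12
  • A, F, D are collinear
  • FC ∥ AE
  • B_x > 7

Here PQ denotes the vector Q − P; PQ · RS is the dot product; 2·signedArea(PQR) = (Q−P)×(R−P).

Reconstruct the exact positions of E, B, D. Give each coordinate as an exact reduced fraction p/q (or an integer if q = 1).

B = (8, 2)
D = (36/5, 23/5)
E = (13, 3)

1. E_x = 13  [AF ∥ EC ∩ FC ∥ AE]
2. E_y = 3  [AF ∥ EC ∩ FC ∥ AE]
   → E = (13, 3)
3. B_x = 8  [BC · GF = -14/3 ∩ EF · CB = 12]
4. B_y = 2  [BC · GF = -14/3 ∩ EF · CB = 12]
   → B = (8, 2)
5. D_x = 36/5  [A, F, D are collinear ∩ CD ⟂ AF]
6. D_y = 23/5  [A, F, D are collinear ∩ CD ⟂ AF]
   → D = (36/5, 23/5)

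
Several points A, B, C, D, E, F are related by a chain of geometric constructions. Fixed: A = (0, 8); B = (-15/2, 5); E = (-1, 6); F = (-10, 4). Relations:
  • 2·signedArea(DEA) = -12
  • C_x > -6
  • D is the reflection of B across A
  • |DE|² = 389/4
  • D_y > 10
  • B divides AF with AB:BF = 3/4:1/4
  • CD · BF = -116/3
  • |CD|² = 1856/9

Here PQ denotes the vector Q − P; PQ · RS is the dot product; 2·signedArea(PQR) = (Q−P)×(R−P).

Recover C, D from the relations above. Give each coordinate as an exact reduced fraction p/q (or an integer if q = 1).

C = (-35/6, 17/3)
D = (15/2, 11)

1. D_x = 15/2  [D is the reflection of B across A]
2. D_y = 11  [D is the reflection of B across A]
   → D = (15/2, 11)
3. C_x = -35/6  [line 5/2·x + 1·y + 107/12 = 0 ∩ |CD|² = 1856/9]
4. C_y = 17/3  [line 5/2·x + 1·y + 107/12 = 0 ∩ |CD|² = 1856/9]
   → C = (-35/6, 17/3)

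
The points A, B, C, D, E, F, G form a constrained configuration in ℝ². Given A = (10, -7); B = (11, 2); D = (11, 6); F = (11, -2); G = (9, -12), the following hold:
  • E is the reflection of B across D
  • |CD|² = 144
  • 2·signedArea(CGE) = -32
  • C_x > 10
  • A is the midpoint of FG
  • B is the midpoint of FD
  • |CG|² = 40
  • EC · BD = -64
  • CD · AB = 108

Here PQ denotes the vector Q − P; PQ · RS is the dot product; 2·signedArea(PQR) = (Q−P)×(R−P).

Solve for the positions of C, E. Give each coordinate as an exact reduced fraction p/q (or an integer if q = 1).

1. C_x = 11  [line -1·x + -9·y + -43 = 0 ∩ |CG|² = 40]
2. C_y = -6  [line -1·x + -9·y + -43 = 0 ∩ |CG|² = 40]
   → C = (11, -6)
3. E_x = 11  [E is the reflection of B across D]
4. E_y = 10  [E is the reflection of B across D]
   → E = (11, 10)

C = (11, -6)
E = (11, 10)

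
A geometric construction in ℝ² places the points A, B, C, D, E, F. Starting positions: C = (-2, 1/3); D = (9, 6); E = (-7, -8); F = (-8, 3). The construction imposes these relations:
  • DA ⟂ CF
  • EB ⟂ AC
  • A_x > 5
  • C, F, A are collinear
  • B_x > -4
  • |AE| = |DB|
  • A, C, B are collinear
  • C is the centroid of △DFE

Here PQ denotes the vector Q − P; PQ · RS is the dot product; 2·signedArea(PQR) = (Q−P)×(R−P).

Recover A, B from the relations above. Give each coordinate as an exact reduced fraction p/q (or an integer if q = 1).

A = (493/97, -273/97)
B = (-299/97, 79/97)

1. A_x = 493/97  [C, F, A are collinear ∩ DA ⟂ CF]
2. A_y = -273/97  [C, F, A are collinear ∩ DA ⟂ CF]
   → A = (493/97, -273/97)
3. B_x = -299/97  [A, C, B are collinear ∩ EB ⟂ AC]
4. B_y = 79/97  [A, C, B are collinear ∩ EB ⟂ AC]
   → B = (-299/97, 79/97)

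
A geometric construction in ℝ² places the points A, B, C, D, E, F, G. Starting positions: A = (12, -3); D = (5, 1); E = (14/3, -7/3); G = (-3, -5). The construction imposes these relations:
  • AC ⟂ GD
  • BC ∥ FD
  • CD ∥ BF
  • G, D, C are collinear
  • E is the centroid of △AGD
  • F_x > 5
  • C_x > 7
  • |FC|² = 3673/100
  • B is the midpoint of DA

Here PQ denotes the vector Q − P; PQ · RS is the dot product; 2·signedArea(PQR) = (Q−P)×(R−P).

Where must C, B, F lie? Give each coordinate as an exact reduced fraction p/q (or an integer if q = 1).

1. C_x = 189/25  [G, D, C are collinear ∩ AC ⟂ GD]
2. C_y = 73/25  [G, D, C are collinear ∩ AC ⟂ GD]
   → C = (189/25, 73/25)
3. B_x = 17/2  [B is the midpoint of DA]
4. B_y = -1  [B is the midpoint of DA]
   → B = (17/2, -1)
5. F_x = 297/50  [BC ∥ FD ∩ CD ∥ BF]
6. F_y = -73/25  [BC ∥ FD ∩ CD ∥ BF]
   → F = (297/50, -73/25)

B = (17/2, -1)
C = (189/25, 73/25)
F = (297/50, -73/25)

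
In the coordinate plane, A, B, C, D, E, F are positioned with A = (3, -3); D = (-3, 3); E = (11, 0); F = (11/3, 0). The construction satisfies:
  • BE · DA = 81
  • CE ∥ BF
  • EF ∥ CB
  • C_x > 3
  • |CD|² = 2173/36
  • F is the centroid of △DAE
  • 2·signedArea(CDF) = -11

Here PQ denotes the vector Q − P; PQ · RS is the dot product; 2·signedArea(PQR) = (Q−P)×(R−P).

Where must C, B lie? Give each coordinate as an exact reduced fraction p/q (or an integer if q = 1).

1. C_x = 10/3  [line 3·x + 20/3·y + 0 = 0 ∩ |CD|² = 2173/36]
2. C_y = -3/2  [line 3·x + 20/3·y + 0 = 0 ∩ |CD|² = 2173/36]
   → C = (10/3, -3/2)
3. B_x = -4  [CE ∥ BF ∩ EF ∥ CB]
4. B_y = -3/2  [CE ∥ BF ∩ EF ∥ CB]
   → B = (-4, -3/2)

B = (-4, -3/2)
C = (10/3, -3/2)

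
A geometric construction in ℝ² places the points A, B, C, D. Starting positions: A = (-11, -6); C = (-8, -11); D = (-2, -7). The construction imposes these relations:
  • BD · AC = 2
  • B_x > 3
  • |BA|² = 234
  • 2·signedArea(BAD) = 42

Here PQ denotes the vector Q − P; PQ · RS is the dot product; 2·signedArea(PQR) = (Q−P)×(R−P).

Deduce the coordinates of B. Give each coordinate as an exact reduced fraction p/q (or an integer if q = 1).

B = (4, -3)

1. B_x = 4  [BD · AC = 2 ∩ 2·signedArea(BAD) = 42]
2. B_y = -3  [BD · AC = 2 ∩ 2·signedArea(BAD) = 42]
   → B = (4, -3)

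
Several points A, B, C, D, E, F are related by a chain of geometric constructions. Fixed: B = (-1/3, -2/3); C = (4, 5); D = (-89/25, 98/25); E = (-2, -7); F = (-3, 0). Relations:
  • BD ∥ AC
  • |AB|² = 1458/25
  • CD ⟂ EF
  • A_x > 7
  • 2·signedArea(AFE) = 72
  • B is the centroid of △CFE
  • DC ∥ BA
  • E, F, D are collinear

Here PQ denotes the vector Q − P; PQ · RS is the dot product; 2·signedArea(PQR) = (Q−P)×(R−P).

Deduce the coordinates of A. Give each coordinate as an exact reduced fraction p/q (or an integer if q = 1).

1. A_x = 542/75  [BD ∥ AC ∩ DC ∥ BA]
2. A_y = 31/75  [BD ∥ AC ∩ DC ∥ BA]
   → A = (542/75, 31/75)

A = (542/75, 31/75)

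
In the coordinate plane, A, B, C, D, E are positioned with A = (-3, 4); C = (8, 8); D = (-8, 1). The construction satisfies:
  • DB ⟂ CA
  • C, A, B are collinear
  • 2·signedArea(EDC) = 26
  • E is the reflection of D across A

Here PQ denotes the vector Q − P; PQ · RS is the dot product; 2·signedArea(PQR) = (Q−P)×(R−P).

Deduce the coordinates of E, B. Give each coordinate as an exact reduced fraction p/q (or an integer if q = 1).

B = (-1148/137, 280/137)
E = (2, 7)

1. E_x = 2  [E is the reflection of D across A]
2. E_y = 7  [E is the reflection of D across A]
   → E = (2, 7)
3. B_x = -1148/137  [C, A, B are collinear ∩ DB ⟂ CA]
4. B_y = 280/137  [C, A, B are collinear ∩ DB ⟂ CA]
   → B = (-1148/137, 280/137)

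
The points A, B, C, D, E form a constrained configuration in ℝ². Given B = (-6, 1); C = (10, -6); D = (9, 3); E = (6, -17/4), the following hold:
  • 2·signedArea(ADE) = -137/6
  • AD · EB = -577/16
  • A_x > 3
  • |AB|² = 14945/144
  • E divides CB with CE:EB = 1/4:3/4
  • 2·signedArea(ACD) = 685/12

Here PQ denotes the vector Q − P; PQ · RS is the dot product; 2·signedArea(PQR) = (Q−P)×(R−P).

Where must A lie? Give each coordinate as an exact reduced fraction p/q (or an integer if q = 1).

1. A_x = 10/3  [2·signedArea(ACD) = 685/12 ∩ AD · EB = -577/16]
2. A_y = -37/12  [2·signedArea(ACD) = 685/12 ∩ AD · EB = -577/16]
   → A = (10/3, -37/12)

A = (10/3, -37/12)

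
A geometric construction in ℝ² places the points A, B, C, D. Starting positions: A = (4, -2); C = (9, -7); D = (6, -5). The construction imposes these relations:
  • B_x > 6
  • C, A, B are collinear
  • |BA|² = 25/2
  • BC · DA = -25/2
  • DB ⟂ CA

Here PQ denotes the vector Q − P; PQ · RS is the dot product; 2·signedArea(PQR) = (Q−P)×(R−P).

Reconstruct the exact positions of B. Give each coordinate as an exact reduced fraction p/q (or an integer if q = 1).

B = (13/2, -9/2)

1. B_x = 13/2  [C, A, B are collinear ∩ DB ⟂ CA]
2. B_y = -9/2  [C, A, B are collinear ∩ DB ⟂ CA]
   → B = (13/2, -9/2)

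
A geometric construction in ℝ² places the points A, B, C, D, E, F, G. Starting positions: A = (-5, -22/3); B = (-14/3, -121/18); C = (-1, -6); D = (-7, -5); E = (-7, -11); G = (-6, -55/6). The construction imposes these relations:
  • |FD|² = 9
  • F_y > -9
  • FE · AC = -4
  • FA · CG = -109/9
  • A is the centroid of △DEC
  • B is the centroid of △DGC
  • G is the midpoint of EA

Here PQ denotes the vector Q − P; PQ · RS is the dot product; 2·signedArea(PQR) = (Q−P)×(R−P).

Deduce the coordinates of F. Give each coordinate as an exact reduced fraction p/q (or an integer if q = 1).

1. F_x = -7  [FE · AC = -4 ∩ FA · CG = -109/9]
2. F_y = -8  [FE · AC = -4 ∩ FA · CG = -109/9]
   → F = (-7, -8)

F = (-7, -8)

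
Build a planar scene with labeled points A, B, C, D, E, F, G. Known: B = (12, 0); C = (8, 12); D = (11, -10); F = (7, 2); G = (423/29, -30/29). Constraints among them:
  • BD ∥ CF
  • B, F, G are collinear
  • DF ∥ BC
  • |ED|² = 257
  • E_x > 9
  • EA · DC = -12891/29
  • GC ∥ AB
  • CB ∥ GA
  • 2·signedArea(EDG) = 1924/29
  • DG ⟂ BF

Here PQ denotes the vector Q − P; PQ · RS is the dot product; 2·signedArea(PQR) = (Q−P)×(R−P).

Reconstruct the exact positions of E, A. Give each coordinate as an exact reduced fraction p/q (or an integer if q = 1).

A = (539/29, -378/29)
E = (10, 6)

1. E_x = 10  [line -260/29·x + 104/29·y + 1976/29 = 0 ∩ |ED|² = 257]
2. E_y = 6  [line -260/29·x + 104/29·y + 1976/29 = 0 ∩ |ED|² = 257]
   → E = (10, 6)
3. A_x = 539/29  [GC ∥ AB ∩ CB ∥ GA]
4. A_y = -378/29  [GC ∥ AB ∩ CB ∥ GA]
   → A = (539/29, -378/29)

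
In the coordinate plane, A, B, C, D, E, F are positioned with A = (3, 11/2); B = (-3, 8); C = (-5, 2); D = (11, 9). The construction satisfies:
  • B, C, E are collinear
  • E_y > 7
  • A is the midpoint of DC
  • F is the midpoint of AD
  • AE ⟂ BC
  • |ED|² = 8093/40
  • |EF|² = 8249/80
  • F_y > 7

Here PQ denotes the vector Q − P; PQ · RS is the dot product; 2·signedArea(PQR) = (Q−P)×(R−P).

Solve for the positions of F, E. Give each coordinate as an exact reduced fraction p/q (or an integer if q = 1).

E = (-63/20, 151/20)
F = (7, 29/4)

1. F_x = 7  [F is the midpoint of AD]
2. F_y = 29/4  [F is the midpoint of AD]
   → F = (7, 29/4)
3. E_x = -63/20  [B, C, E are collinear ∩ AE ⟂ BC]
4. E_y = 151/20  [B, C, E are collinear ∩ AE ⟂ BC]
   → E = (-63/20, 151/20)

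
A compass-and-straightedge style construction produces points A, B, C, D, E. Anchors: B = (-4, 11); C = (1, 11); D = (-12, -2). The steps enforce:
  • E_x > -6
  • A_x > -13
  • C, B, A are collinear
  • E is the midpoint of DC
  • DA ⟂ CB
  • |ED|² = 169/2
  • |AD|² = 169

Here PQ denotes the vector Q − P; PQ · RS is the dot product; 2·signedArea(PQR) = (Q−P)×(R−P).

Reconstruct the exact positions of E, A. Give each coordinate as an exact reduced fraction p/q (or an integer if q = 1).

A = (-12, 11)
E = (-11/2, 9/2)

1. E_x = -11/2  [E is the midpoint of DC]
2. E_y = 9/2  [E is the midpoint of DC]
   → E = (-11/2, 9/2)
3. A_x = -12  [C, B, A are collinear ∩ DA ⟂ CB]
4. A_y = 11  [C, B, A are collinear ∩ DA ⟂ CB]
   → A = (-12, 11)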